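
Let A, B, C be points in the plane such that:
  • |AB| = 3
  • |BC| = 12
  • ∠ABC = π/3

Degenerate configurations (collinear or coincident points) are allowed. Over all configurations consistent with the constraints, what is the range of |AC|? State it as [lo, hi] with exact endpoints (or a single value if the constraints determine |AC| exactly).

|AB| ∈ {3}
|BC| ∈ {12}
|AC| ∈ {3·√(13)}

|AC| = 3·√(13)  (≈ 10.8167)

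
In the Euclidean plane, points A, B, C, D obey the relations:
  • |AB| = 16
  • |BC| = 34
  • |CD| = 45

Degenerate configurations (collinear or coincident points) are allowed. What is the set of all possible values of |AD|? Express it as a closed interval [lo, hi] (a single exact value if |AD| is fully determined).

|AB| ∈ {16}
|BC| ∈ {34}
|CD| ∈ {45}
|AC| ∈ [18, 50]
|BD| ∈ [11, 79]
|AD| ∈ [0, 95]

|AD| ∈ [0, 95]  (≈ [0.0000, 95.0000])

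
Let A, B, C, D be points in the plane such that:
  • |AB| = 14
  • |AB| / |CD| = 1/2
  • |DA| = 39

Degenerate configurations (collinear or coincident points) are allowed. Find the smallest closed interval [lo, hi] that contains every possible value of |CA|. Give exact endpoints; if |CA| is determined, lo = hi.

|AB| ∈ {14}
|AD| ∈ {39}
|CD| ∈ {28}
|BD| ∈ [25, 53]
|AC| ∈ [11, 67]
|BC| ∈ [0, 81]

|CA| ∈ [11, 67]  (≈ [11.0000, 67.0000])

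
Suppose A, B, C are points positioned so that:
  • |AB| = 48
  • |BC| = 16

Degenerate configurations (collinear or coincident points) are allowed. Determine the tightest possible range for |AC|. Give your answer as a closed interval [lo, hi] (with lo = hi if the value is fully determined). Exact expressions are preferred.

|AC| ∈ [32, 64]  (≈ [32.0000, 64.0000])

|AB| ∈ {48}
|BC| ∈ {16}
|AC| ∈ [32, 64]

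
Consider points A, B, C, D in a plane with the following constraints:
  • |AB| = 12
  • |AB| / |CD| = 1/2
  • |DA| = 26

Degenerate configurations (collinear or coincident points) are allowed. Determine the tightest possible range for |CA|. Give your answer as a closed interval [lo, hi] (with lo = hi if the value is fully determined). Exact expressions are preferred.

|AB| ∈ {12}
|AD| ∈ {26}
|CD| ∈ {24}
|BD| ∈ [14, 38]
|AC| ∈ [2, 50]
|BC| ∈ [0, 62]

|CA| ∈ [2, 50]  (≈ [2.0000, 50.0000])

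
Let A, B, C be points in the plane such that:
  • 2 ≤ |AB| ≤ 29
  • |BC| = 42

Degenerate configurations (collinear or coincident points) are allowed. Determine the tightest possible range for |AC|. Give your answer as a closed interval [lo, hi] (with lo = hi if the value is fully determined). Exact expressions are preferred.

|AC| ∈ [13, 71]  (≈ [13.0000, 71.0000])

|AB| ∈ [2, 29]
|BC| ∈ {42}
|AC| ∈ [13, 71]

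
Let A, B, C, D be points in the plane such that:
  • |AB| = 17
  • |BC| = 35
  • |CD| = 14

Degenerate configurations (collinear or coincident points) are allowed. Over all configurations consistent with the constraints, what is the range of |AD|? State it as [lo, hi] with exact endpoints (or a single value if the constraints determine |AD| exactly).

|AD| ∈ [4, 66]  (≈ [4.0000, 66.0000])

|AB| ∈ {17}
|BC| ∈ {35}
|CD| ∈ {14}
|AC| ∈ [18, 52]
|BD| ∈ [21, 49]
|AD| ∈ [4, 66]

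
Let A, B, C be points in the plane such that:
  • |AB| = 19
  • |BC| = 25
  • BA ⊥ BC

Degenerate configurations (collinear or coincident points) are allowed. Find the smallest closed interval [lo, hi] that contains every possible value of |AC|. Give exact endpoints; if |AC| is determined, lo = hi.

|AC| = √(986)  (≈ 31.4006)

|AB| ∈ {19}
|BC| ∈ {25}
|AC| ∈ {√(986)}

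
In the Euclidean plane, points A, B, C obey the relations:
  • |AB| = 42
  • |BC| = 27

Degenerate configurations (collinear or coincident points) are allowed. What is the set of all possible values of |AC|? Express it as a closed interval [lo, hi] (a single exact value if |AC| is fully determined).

|AB| ∈ {42}
|BC| ∈ {27}
|AC| ∈ [15, 69]

|AC| ∈ [15, 69]  (≈ [15.0000, 69.0000])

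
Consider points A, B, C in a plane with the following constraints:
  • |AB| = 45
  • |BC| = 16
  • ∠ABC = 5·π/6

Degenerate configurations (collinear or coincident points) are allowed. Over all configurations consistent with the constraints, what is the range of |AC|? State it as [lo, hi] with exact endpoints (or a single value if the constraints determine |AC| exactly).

|AB| ∈ {45}
|BC| ∈ {16}
|AC| ∈ {√(720·√(3) + 2281)}

|AC| = √(720·√(3) + 2281)  (≈ 59.3976)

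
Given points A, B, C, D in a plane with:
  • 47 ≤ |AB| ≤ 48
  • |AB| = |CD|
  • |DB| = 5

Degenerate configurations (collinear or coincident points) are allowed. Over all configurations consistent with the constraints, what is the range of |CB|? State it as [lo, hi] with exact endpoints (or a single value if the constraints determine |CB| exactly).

|CB| ∈ [42, 53]  (≈ [42.0000, 53.0000])

|AB| ∈ [47, 48]
|BD| ∈ {5}
|CD| ∈ [47, 48]
|AD| ∈ [42, 53]
|BC| ∈ [42, 53]
|AC| ∈ [0, 101]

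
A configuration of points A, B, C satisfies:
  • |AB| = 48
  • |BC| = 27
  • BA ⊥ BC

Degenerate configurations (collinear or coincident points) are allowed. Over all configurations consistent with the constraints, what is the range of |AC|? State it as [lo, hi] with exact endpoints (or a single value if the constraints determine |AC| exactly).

|AB| ∈ {48}
|BC| ∈ {27}
|AC| ∈ {3·√(337)}

|AC| = 3·√(337)  (≈ 55.0727)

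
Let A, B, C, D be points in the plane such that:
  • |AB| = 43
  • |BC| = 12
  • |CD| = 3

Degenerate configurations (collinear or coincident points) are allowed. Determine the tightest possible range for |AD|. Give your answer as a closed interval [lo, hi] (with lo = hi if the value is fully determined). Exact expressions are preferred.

|AB| ∈ {43}
|BC| ∈ {12}
|CD| ∈ {3}
|AC| ∈ [31, 55]
|BD| ∈ [9, 15]
|AD| ∈ [28, 58]

|AD| ∈ [28, 58]  (≈ [28.0000, 58.0000])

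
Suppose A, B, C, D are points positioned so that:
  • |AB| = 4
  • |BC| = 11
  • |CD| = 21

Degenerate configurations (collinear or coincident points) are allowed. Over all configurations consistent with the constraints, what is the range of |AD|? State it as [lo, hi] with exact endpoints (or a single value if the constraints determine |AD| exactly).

|AB| ∈ {4}
|BC| ∈ {11}
|CD| ∈ {21}
|AC| ∈ [7, 15]
|BD| ∈ [10, 32]
|AD| ∈ [6, 36]

|AD| ∈ [6, 36]  (≈ [6.0000, 36.0000])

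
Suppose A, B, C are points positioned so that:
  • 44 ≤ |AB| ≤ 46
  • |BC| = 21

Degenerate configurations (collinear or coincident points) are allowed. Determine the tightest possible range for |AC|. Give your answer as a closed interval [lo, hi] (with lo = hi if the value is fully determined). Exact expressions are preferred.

|AC| ∈ [23, 67]  (≈ [23.0000, 67.0000])

|AB| ∈ [44, 46]
|BC| ∈ {21}
|AC| ∈ [23, 67]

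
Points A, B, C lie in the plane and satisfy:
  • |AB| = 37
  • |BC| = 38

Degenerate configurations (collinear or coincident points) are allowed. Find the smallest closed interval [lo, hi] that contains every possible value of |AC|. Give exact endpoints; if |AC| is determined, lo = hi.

|AC| ∈ [1, 75]  (≈ [1.0000, 75.0000])

|AB| ∈ {37}
|BC| ∈ {38}
|AC| ∈ [1, 75]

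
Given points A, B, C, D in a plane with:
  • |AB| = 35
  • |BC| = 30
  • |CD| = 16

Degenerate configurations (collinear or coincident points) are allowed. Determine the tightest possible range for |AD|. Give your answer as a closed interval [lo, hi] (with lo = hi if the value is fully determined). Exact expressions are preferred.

|AB| ∈ {35}
|BC| ∈ {30}
|CD| ∈ {16}
|AC| ∈ [5, 65]
|BD| ∈ [14, 46]
|AD| ∈ [0, 81]

|AD| ∈ [0, 81]  (≈ [0.0000, 81.0000])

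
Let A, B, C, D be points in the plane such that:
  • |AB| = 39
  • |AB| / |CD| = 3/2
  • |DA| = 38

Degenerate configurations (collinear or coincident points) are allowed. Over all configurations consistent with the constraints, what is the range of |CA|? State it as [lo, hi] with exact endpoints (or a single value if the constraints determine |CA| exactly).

|CA| ∈ [12, 64]  (≈ [12.0000, 64.0000])

|AB| ∈ {39}
|AD| ∈ {38}
|CD| ∈ {26}
|BD| ∈ [1, 77]
|AC| ∈ [12, 64]
|BC| ∈ [0, 103]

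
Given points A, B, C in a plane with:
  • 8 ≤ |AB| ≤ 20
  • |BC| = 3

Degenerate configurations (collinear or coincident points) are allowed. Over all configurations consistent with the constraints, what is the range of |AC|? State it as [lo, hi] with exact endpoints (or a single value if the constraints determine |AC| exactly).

|AB| ∈ [8, 20]
|BC| ∈ {3}
|AC| ∈ [5, 23]

|AC| ∈ [5, 23]  (≈ [5.0000, 23.0000])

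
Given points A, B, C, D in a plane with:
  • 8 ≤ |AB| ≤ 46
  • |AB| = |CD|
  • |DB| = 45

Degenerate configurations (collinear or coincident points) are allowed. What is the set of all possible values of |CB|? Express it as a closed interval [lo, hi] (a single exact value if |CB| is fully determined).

|AB| ∈ [8, 46]
|BD| ∈ {45}
|CD| ∈ [8, 46]
|AD| ∈ [0, 91]
|BC| ∈ [0, 91]
|AC| ∈ [0, 137]

|CB| ∈ [0, 91]  (≈ [0.0000, 91.0000])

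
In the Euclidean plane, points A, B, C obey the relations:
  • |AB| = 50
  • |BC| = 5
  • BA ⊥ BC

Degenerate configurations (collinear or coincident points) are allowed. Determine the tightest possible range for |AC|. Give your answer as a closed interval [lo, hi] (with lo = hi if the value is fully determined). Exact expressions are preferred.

|AB| ∈ {50}
|BC| ∈ {5}
|AC| ∈ {5·√(101)}

|AC| = 5·√(101)  (≈ 50.2494)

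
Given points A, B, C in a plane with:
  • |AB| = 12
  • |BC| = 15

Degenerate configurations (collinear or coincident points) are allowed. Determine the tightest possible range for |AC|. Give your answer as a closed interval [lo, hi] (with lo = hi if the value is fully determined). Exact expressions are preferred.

|AC| ∈ [3, 27]  (≈ [3.0000, 27.0000])

|AB| ∈ {12}
|BC| ∈ {15}
|AC| ∈ [3, 27]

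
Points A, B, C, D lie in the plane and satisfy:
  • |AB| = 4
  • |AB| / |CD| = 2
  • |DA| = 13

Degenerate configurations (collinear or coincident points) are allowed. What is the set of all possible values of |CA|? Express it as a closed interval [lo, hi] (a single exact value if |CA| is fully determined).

|AB| ∈ {4}
|AD| ∈ {13}
|CD| ∈ {2}
|BD| ∈ [9, 17]
|AC| ∈ [11, 15]
|BC| ∈ [7, 19]

|CA| ∈ [11, 15]  (≈ [11.0000, 15.0000])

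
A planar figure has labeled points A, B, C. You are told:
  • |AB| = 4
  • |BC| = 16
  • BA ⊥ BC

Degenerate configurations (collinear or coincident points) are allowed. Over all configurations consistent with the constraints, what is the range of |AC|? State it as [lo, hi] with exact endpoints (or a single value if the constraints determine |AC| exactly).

|AC| = 4·√(17)  (≈ 16.4924)

|AB| ∈ {4}
|BC| ∈ {16}
|AC| ∈ {4·√(17)}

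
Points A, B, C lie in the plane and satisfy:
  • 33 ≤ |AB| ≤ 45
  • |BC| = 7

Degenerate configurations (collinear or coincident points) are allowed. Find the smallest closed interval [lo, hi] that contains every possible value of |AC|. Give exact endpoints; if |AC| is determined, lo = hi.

|AB| ∈ [33, 45]
|BC| ∈ {7}
|AC| ∈ [26, 52]

|AC| ∈ [26, 52]  (≈ [26.0000, 52.0000])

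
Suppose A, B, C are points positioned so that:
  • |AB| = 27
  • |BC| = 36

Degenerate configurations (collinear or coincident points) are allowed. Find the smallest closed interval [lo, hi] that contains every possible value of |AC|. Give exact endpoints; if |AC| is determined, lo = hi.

|AC| ∈ [9, 63]  (≈ [9.0000, 63.0000])

|AB| ∈ {27}
|BC| ∈ {36}
|AC| ∈ [9, 63]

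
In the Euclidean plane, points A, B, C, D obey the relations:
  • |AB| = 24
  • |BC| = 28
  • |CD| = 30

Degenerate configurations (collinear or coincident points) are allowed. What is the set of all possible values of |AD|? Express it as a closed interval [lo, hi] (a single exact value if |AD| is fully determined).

|AB| ∈ {24}
|BC| ∈ {28}
|CD| ∈ {30}
|AC| ∈ [4, 52]
|BD| ∈ [2, 58]
|AD| ∈ [0, 82]

|AD| ∈ [0, 82]  (≈ [0.0000, 82.0000])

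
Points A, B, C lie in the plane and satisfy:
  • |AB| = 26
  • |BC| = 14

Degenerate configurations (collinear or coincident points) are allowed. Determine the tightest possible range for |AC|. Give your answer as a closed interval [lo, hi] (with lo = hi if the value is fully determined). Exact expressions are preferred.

|AB| ∈ {26}
|BC| ∈ {14}
|AC| ∈ [12, 40]

|AC| ∈ [12, 40]  (≈ [12.0000, 40.0000])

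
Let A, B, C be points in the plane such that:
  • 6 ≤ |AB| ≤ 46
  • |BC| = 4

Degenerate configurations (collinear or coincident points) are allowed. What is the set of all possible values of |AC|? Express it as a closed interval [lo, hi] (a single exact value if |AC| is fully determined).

|AC| ∈ [2, 50]  (≈ [2.0000, 50.0000])

|AB| ∈ [6, 46]
|BC| ∈ {4}
|AC| ∈ [2, 50]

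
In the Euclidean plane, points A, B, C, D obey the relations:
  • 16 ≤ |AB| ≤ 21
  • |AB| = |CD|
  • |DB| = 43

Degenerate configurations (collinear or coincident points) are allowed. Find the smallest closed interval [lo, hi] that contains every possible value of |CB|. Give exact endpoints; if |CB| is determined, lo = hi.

|AB| ∈ [16, 21]
|BD| ∈ {43}
|CD| ∈ [16, 21]
|AD| ∈ [22, 64]
|BC| ∈ [22, 64]
|AC| ∈ [1, 85]

|CB| ∈ [22, 64]  (≈ [22.0000, 64.0000])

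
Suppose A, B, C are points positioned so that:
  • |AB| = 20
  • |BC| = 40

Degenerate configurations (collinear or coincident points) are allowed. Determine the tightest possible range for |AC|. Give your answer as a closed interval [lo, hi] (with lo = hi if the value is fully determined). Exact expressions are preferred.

|AB| ∈ {20}
|BC| ∈ {40}
|AC| ∈ [20, 60]

|AC| ∈ [20, 60]  (≈ [20.0000, 60.0000])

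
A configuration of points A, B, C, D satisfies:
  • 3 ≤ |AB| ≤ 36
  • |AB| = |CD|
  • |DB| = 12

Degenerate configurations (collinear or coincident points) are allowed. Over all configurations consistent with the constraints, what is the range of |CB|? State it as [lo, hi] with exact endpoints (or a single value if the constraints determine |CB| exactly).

|AB| ∈ [3, 36]
|BD| ∈ {12}
|CD| ∈ [3, 36]
|AD| ∈ [0, 48]
|BC| ∈ [0, 48]
|AC| ∈ [0, 84]

|CB| ∈ [0, 48]  (≈ [0.0000, 48.0000])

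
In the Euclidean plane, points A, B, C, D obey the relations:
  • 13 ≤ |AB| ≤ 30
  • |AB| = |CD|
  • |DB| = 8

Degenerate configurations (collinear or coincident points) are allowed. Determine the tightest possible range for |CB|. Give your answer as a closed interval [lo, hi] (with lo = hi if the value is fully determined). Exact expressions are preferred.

|CB| ∈ [5, 38]  (≈ [5.0000, 38.0000])

|AB| ∈ [13, 30]
|BD| ∈ {8}
|CD| ∈ [13, 30]
|AD| ∈ [5, 38]
|BC| ∈ [5, 38]
|AC| ∈ [0, 68]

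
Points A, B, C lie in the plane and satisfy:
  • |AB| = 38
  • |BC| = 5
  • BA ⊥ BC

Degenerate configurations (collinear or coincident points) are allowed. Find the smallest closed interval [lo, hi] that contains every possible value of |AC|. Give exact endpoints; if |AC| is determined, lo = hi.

|AC| = √(1469)  (≈ 38.3275)

|AB| ∈ {38}
|BC| ∈ {5}
|AC| ∈ {√(1469)}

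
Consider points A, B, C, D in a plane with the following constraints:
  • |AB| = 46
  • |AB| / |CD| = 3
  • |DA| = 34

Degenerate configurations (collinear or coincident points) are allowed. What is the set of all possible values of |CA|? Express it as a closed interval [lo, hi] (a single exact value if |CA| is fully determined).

|AB| ∈ {46}
|AD| ∈ {34}
|CD| ∈ {46/3}
|BD| ∈ [12, 80]
|AC| ∈ [56/3, 148/3]
|BC| ∈ [0, 286/3]

|CA| ∈ [56/3, 148/3]  (≈ [18.6667, 49.3333])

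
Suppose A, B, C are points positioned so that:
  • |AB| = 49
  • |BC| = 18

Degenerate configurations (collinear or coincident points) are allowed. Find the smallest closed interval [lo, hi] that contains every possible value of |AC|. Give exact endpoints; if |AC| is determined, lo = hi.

|AB| ∈ {49}
|BC| ∈ {18}
|AC| ∈ [31, 67]

|AC| ∈ [31, 67]  (≈ [31.0000, 67.0000])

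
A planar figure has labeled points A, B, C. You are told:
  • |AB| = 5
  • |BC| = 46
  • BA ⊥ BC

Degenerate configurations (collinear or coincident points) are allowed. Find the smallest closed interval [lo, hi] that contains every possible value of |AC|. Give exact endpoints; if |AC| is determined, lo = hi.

|AB| ∈ {5}
|BC| ∈ {46}
|AC| ∈ {√(2141)}

|AC| = √(2141)  (≈ 46.2709)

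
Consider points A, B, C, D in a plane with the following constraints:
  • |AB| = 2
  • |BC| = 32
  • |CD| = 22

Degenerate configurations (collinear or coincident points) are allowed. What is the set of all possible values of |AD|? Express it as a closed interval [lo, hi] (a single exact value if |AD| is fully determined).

|AD| ∈ [8, 56]  (≈ [8.0000, 56.0000])

|AB| ∈ {2}
|BC| ∈ {32}
|CD| ∈ {22}
|AC| ∈ [30, 34]
|BD| ∈ [10, 54]
|AD| ∈ [8, 56]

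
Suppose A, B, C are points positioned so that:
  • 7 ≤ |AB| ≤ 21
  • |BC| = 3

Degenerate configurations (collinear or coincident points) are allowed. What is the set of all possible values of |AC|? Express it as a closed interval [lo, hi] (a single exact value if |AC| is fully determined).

|AC| ∈ [4, 24]  (≈ [4.0000, 24.0000])

|AB| ∈ [7, 21]
|BC| ∈ {3}
|AC| ∈ [4, 24]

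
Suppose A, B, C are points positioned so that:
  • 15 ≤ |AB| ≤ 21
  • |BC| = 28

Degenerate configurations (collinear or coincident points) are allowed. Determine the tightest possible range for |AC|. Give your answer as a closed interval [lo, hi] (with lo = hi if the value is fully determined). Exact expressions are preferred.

|AB| ∈ [15, 21]
|BC| ∈ {28}
|AC| ∈ [7, 49]

|AC| ∈ [7, 49]  (≈ [7.0000, 49.0000])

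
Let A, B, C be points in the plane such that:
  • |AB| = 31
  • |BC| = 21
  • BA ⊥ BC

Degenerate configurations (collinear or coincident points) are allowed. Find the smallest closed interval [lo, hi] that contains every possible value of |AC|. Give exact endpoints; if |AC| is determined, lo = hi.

|AC| = √(1402)  (≈ 37.4433)

|AB| ∈ {31}
|BC| ∈ {21}
|AC| ∈ {√(1402)}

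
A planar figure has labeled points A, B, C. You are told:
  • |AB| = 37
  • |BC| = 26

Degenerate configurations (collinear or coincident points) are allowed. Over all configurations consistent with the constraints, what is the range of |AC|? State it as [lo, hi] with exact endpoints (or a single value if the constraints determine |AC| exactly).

|AC| ∈ [11, 63]  (≈ [11.0000, 63.0000])

|AB| ∈ {37}
|BC| ∈ {26}
|AC| ∈ [11, 63]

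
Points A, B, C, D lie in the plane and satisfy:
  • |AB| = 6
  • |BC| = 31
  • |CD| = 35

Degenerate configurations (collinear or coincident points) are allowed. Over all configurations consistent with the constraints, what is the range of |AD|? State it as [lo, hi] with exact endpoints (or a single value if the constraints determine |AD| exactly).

|AD| ∈ [0, 72]  (≈ [0.0000, 72.0000])

|AB| ∈ {6}
|BC| ∈ {31}
|CD| ∈ {35}
|AC| ∈ [25, 37]
|BD| ∈ [4, 66]
|AD| ∈ [0, 72]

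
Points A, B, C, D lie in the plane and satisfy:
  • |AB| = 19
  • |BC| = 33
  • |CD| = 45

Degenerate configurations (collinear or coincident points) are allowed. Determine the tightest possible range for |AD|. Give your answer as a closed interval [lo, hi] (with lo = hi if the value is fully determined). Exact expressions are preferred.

|AB| ∈ {19}
|BC| ∈ {33}
|CD| ∈ {45}
|AC| ∈ [14, 52]
|BD| ∈ [12, 78]
|AD| ∈ [0, 97]

|AD| ∈ [0, 97]  (≈ [0.0000, 97.0000])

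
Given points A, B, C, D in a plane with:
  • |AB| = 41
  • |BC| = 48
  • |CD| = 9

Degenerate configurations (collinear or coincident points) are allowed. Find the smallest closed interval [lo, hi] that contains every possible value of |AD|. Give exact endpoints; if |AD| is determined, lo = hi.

|AD| ∈ [0, 98]  (≈ [0.0000, 98.0000])

|AB| ∈ {41}
|BC| ∈ {48}
|CD| ∈ {9}
|AC| ∈ [7, 89]
|BD| ∈ [39, 57]
|AD| ∈ [0, 98]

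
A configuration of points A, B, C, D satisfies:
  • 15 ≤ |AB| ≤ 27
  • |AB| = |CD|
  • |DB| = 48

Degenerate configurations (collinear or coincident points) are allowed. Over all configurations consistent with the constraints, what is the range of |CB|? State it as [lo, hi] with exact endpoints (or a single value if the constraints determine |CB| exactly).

|CB| ∈ [21, 75]  (≈ [21.0000, 75.0000])

|AB| ∈ [15, 27]
|BD| ∈ {48}
|CD| ∈ [15, 27]
|AD| ∈ [21, 75]
|BC| ∈ [21, 75]
|AC| ∈ [0, 102]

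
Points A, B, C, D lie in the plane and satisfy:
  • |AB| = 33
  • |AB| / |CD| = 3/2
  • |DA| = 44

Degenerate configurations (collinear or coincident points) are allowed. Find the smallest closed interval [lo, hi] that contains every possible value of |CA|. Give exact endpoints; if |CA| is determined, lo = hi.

|CA| ∈ [22, 66]  (≈ [22.0000, 66.0000])

|AB| ∈ {33}
|AD| ∈ {44}
|CD| ∈ {22}
|BD| ∈ [11, 77]
|AC| ∈ [22, 66]
|BC| ∈ [0, 99]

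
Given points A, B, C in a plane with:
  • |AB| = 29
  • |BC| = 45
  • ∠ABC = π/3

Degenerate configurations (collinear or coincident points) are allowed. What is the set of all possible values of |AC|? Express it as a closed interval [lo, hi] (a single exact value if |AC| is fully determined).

|AC| = √(1561)  (≈ 39.5095)

|AB| ∈ {29}
|BC| ∈ {45}
|AC| ∈ {√(1561)}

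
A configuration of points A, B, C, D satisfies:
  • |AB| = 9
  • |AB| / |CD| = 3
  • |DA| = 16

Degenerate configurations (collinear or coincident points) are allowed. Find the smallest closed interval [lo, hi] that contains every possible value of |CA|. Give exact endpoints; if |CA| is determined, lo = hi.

|AB| ∈ {9}
|AD| ∈ {16}
|CD| ∈ {3}
|BD| ∈ [7, 25]
|AC| ∈ [13, 19]
|BC| ∈ [4, 28]

|CA| ∈ [13, 19]  (≈ [13.0000, 19.0000])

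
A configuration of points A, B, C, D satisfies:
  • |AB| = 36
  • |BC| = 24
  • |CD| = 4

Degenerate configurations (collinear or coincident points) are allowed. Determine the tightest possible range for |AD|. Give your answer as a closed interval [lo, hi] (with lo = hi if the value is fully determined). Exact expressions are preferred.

|AB| ∈ {36}
|BC| ∈ {24}
|CD| ∈ {4}
|AC| ∈ [12, 60]
|BD| ∈ [20, 28]
|AD| ∈ [8, 64]

|AD| ∈ [8, 64]  (≈ [8.0000, 64.0000])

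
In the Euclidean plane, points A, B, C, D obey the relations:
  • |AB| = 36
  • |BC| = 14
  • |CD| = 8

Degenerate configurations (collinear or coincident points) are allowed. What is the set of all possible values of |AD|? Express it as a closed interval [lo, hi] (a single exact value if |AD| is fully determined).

|AB| ∈ {36}
|BC| ∈ {14}
|CD| ∈ {8}
|AC| ∈ [22, 50]
|BD| ∈ [6, 22]
|AD| ∈ [14, 58]

|AD| ∈ [14, 58]  (≈ [14.0000, 58.0000])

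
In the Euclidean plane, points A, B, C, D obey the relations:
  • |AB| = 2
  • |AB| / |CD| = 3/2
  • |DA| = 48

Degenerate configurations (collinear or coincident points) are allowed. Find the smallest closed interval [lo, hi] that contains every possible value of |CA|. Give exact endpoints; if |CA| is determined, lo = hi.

|CA| ∈ [140/3, 148/3]  (≈ [46.6667, 49.3333])

|AB| ∈ {2}
|AD| ∈ {48}
|CD| ∈ {4/3}
|BD| ∈ [46, 50]
|AC| ∈ [140/3, 148/3]
|BC| ∈ [134/3, 154/3]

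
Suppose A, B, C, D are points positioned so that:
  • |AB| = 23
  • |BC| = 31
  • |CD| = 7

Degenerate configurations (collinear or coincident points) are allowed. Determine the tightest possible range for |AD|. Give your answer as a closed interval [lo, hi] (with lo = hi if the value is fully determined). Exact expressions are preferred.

|AD| ∈ [1, 61]  (≈ [1.0000, 61.0000])

|AB| ∈ {23}
|BC| ∈ {31}
|CD| ∈ {7}
|AC| ∈ [8, 54]
|BD| ∈ [24, 38]
|AD| ∈ [1, 61]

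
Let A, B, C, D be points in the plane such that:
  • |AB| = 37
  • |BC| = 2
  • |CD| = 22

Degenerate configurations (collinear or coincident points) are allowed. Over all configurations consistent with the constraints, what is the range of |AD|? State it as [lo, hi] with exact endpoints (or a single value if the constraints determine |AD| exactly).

|AD| ∈ [13, 61]  (≈ [13.0000, 61.0000])

|AB| ∈ {37}
|BC| ∈ {2}
|CD| ∈ {22}
|AC| ∈ [35, 39]
|BD| ∈ [20, 24]
|AD| ∈ [13, 61]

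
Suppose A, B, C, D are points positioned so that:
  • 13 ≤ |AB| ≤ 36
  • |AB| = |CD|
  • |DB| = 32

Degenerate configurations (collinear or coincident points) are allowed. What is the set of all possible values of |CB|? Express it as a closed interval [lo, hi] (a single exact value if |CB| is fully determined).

|CB| ∈ [0, 68]  (≈ [0.0000, 68.0000])

|AB| ∈ [13, 36]
|BD| ∈ {32}
|CD| ∈ [13, 36]
|AD| ∈ [0, 68]
|BC| ∈ [0, 68]
|AC| ∈ [0, 104]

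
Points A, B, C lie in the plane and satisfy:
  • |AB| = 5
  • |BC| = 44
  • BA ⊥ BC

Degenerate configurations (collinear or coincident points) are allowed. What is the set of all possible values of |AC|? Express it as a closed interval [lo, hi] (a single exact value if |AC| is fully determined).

|AB| ∈ {5}
|BC| ∈ {44}
|AC| ∈ {√(1961)}

|AC| = √(1961)  (≈ 44.2832)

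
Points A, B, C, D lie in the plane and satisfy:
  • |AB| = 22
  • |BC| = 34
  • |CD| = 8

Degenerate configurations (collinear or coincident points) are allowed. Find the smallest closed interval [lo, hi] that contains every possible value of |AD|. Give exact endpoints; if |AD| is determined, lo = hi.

|AD| ∈ [4, 64]  (≈ [4.0000, 64.0000])

|AB| ∈ {22}
|BC| ∈ {34}
|CD| ∈ {8}
|AC| ∈ [12, 56]
|BD| ∈ [26, 42]
|AD| ∈ [4, 64]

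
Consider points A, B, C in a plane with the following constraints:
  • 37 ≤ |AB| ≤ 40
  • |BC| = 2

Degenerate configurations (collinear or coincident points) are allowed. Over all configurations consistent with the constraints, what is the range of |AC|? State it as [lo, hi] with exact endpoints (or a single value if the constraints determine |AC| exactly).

|AC| ∈ [35, 42]  (≈ [35.0000, 42.0000])

|AB| ∈ [37, 40]
|BC| ∈ {2}
|AC| ∈ [35, 42]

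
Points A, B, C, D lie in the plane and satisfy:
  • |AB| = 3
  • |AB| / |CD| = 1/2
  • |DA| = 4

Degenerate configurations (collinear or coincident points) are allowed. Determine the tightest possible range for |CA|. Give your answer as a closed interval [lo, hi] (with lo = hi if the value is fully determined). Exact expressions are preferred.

|AB| ∈ {3}
|AD| ∈ {4}
|CD| ∈ {6}
|BD| ∈ [1, 7]
|AC| ∈ [2, 10]
|BC| ∈ [0, 13]

|CA| ∈ [2, 10]  (≈ [2.0000, 10.0000])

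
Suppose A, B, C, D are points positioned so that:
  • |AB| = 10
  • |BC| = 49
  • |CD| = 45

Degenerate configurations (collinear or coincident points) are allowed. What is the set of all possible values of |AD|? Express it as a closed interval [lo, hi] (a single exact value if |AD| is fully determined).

|AD| ∈ [0, 104]  (≈ [0.0000, 104.0000])

|AB| ∈ {10}
|BC| ∈ {49}
|CD| ∈ {45}
|AC| ∈ [39, 59]
|BD| ∈ [4, 94]
|AD| ∈ [0, 104]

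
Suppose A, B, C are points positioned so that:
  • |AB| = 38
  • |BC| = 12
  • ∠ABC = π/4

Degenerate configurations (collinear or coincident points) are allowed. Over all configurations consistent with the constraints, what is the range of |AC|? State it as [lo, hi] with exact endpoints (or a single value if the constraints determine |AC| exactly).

|AB| ∈ {38}
|BC| ∈ {12}
|AC| ∈ {2·√(397 - 114·√(2))}

|AC| = 2·√(397 - 114·√(2))  (≈ 30.7102)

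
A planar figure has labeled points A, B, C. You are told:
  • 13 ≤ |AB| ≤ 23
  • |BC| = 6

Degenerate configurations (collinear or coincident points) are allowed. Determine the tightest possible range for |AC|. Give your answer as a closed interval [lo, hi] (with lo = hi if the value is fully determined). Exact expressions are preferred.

|AB| ∈ [13, 23]
|BC| ∈ {6}
|AC| ∈ [7, 29]

|AC| ∈ [7, 29]  (≈ [7.0000, 29.0000])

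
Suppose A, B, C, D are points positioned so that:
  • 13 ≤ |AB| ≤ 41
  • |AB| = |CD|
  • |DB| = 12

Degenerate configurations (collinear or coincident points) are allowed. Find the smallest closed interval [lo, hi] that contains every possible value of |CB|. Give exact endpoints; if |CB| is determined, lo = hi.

|CB| ∈ [1, 53]  (≈ [1.0000, 53.0000])

|AB| ∈ [13, 41]
|BD| ∈ {12}
|CD| ∈ [13, 41]
|AD| ∈ [1, 53]
|BC| ∈ [1, 53]
|AC| ∈ [0, 94]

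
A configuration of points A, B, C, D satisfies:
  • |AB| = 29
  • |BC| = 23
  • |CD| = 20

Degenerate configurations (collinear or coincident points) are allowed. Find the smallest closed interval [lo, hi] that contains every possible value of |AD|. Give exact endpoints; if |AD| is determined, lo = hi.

|AD| ∈ [0, 72]  (≈ [0.0000, 72.0000])

|AB| ∈ {29}
|BC| ∈ {23}
|CD| ∈ {20}
|AC| ∈ [6, 52]
|BD| ∈ [3, 43]
|AD| ∈ [0, 72]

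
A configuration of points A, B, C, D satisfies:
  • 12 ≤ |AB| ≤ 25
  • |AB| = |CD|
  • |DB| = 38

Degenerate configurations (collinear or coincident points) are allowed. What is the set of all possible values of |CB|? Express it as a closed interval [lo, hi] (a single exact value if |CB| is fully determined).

|CB| ∈ [13, 63]  (≈ [13.0000, 63.0000])

|AB| ∈ [12, 25]
|BD| ∈ {38}
|CD| ∈ [12, 25]
|AD| ∈ [13, 63]
|BC| ∈ [13, 63]
|AC| ∈ [0, 88]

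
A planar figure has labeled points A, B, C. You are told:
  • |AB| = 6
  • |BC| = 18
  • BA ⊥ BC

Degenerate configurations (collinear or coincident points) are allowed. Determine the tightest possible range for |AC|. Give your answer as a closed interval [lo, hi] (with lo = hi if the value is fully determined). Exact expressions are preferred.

|AC| = 6·√(10)  (≈ 18.9737)

|AB| ∈ {6}
|BC| ∈ {18}
|AC| ∈ {6·√(10)}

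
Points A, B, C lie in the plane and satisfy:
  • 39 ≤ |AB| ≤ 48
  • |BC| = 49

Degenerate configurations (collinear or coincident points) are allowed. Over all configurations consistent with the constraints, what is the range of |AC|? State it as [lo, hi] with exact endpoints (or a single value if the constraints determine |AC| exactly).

|AB| ∈ [39, 48]
|BC| ∈ {49}
|AC| ∈ [1, 97]

|AC| ∈ [1, 97]  (≈ [1.0000, 97.0000])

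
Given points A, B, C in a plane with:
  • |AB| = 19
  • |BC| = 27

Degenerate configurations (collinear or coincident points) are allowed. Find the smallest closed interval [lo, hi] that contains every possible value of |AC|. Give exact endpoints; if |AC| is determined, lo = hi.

|AB| ∈ {19}
|BC| ∈ {27}
|AC| ∈ [8, 46]

|AC| ∈ [8, 46]  (≈ [8.0000, 46.0000])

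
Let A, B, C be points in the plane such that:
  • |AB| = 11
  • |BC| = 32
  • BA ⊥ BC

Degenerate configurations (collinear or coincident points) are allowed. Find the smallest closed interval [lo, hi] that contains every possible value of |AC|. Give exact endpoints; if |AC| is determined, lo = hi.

|AB| ∈ {11}
|BC| ∈ {32}
|AC| ∈ {√(1145)}

|AC| = √(1145)  (≈ 33.8378)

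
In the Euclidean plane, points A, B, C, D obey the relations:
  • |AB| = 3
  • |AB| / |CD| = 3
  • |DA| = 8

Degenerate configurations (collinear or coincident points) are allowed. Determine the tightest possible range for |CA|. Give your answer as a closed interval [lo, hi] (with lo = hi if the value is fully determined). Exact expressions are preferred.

|CA| ∈ [7, 9]  (≈ [7.0000, 9.0000])

|AB| ∈ {3}
|AD| ∈ {8}
|CD| ∈ {1}
|BD| ∈ [5, 11]
|AC| ∈ [7, 9]
|BC| ∈ [4, 12]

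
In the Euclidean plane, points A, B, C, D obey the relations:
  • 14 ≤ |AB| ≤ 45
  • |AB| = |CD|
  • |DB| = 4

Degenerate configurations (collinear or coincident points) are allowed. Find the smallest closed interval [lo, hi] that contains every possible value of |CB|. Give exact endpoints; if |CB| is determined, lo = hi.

|CB| ∈ [10, 49]  (≈ [10.0000, 49.0000])

|AB| ∈ [14, 45]
|BD| ∈ {4}
|CD| ∈ [14, 45]
|AD| ∈ [10, 49]
|BC| ∈ [10, 49]
|AC| ∈ [0, 94]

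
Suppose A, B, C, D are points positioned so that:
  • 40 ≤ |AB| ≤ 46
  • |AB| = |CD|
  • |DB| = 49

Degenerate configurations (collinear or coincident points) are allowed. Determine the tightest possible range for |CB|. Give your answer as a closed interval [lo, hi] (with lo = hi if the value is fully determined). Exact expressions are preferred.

|CB| ∈ [3, 95]  (≈ [3.0000, 95.0000])

|AB| ∈ [40, 46]
|BD| ∈ {49}
|CD| ∈ [40, 46]
|AD| ∈ [3, 95]
|BC| ∈ [3, 95]
|AC| ∈ [0, 141]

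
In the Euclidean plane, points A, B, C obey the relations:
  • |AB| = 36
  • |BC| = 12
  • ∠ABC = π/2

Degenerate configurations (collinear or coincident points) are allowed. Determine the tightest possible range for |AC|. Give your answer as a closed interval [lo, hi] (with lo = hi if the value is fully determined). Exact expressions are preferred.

|AC| = 12·√(10)  (≈ 37.9473)

|AB| ∈ {36}
|BC| ∈ {12}
|AC| ∈ {12·√(10)}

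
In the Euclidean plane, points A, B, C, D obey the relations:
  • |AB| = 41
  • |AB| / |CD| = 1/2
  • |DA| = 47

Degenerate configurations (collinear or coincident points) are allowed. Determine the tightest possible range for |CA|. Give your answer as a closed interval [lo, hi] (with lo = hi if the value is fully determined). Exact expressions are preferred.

|CA| ∈ [35, 129]  (≈ [35.0000, 129.0000])

|AB| ∈ {41}
|AD| ∈ {47}
|CD| ∈ {82}
|BD| ∈ [6, 88]
|AC| ∈ [35, 129]
|BC| ∈ [0, 170]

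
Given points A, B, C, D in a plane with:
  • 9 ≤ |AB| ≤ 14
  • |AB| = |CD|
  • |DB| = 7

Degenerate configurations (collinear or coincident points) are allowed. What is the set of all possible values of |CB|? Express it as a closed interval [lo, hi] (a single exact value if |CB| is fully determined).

|AB| ∈ [9, 14]
|BD| ∈ {7}
|CD| ∈ [9, 14]
|AD| ∈ [2, 21]
|BC| ∈ [2, 21]
|AC| ∈ [0, 35]

|CB| ∈ [2, 21]  (≈ [2.0000, 21.0000])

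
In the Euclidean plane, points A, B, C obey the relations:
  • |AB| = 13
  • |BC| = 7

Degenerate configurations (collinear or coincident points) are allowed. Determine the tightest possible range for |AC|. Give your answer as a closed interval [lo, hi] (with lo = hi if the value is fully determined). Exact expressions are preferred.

|AB| ∈ {13}
|BC| ∈ {7}
|AC| ∈ [6, 20]

|AC| ∈ [6, 20]  (≈ [6.0000, 20.0000])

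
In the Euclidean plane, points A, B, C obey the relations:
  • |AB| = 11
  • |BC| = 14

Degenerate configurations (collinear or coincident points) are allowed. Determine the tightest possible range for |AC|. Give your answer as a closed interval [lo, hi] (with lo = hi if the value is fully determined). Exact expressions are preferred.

|AC| ∈ [3, 25]  (≈ [3.0000, 25.0000])

|AB| ∈ {11}
|BC| ∈ {14}
|AC| ∈ [3, 25]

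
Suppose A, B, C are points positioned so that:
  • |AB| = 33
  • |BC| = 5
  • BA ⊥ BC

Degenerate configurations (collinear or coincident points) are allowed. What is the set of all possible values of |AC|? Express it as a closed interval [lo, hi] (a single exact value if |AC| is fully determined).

|AC| = √(1114)  (≈ 33.3766)

|AB| ∈ {33}
|BC| ∈ {5}
|AC| ∈ {√(1114)}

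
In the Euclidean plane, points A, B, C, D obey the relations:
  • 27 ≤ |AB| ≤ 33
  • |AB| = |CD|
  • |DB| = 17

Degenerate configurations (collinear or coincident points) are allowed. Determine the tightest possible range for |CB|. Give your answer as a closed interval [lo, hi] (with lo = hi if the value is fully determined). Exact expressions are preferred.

|CB| ∈ [10, 50]  (≈ [10.0000, 50.0000])

|AB| ∈ [27, 33]
|BD| ∈ {17}
|CD| ∈ [27, 33]
|AD| ∈ [10, 50]
|BC| ∈ [10, 50]
|AC| ∈ [0, 83]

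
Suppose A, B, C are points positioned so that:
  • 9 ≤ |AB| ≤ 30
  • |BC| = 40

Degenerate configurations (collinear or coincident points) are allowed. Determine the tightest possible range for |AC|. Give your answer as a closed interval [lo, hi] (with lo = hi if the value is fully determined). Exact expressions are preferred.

|AB| ∈ [9, 30]
|BC| ∈ {40}
|AC| ∈ [10, 70]

|AC| ∈ [10, 70]  (≈ [10.0000, 70.0000])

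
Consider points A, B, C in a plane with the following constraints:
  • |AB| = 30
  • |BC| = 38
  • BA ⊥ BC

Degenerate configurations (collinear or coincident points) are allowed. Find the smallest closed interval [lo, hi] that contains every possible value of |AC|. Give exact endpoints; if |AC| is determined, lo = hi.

|AC| = 2·√(586)  (≈ 48.4149)

|AB| ∈ {30}
|BC| ∈ {38}
|AC| ∈ {2·√(586)}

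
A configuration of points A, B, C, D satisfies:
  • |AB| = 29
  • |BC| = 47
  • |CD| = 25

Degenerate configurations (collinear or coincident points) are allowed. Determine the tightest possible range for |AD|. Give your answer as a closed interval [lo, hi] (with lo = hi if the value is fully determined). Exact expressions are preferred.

|AD| ∈ [0, 101]  (≈ [0.0000, 101.0000])

|AB| ∈ {29}
|BC| ∈ {47}
|CD| ∈ {25}
|AC| ∈ [18, 76]
|BD| ∈ [22, 72]
|AD| ∈ [0, 101]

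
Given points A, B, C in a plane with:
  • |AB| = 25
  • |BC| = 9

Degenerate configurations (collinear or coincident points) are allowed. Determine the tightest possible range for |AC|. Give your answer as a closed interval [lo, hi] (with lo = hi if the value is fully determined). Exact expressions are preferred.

|AC| ∈ [16, 34]  (≈ [16.0000, 34.0000])

|AB| ∈ {25}
|BC| ∈ {9}
|AC| ∈ [16, 34]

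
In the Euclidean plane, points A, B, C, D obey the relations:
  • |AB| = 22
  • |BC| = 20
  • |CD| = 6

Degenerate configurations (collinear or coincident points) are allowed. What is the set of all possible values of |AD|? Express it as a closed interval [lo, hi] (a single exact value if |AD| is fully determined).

|AB| ∈ {22}
|BC| ∈ {20}
|CD| ∈ {6}
|AC| ∈ [2, 42]
|BD| ∈ [14, 26]
|AD| ∈ [0, 48]

|AD| ∈ [0, 48]  (≈ [0.0000, 48.0000])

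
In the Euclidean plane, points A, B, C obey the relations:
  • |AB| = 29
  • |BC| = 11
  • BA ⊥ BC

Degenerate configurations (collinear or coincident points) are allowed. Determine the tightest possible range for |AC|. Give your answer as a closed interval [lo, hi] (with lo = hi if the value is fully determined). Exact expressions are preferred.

|AC| = √(962)  (≈ 31.0161)

|AB| ∈ {29}
|BC| ∈ {11}
|AC| ∈ {√(962)}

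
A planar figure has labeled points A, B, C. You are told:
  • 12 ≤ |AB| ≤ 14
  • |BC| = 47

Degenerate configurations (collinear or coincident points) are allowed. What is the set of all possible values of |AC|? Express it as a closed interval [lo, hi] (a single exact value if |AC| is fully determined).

|AB| ∈ [12, 14]
|BC| ∈ {47}
|AC| ∈ [33, 61]

|AC| ∈ [33, 61]  (≈ [33.0000, 61.0000])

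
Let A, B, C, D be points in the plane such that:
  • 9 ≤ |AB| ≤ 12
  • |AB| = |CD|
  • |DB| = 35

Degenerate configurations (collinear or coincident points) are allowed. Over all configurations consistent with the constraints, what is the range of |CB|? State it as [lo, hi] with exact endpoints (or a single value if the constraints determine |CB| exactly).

|AB| ∈ [9, 12]
|BD| ∈ {35}
|CD| ∈ [9, 12]
|AD| ∈ [23, 47]
|BC| ∈ [23, 47]
|AC| ∈ [11, 59]

|CB| ∈ [23, 47]  (≈ [23.0000, 47.0000])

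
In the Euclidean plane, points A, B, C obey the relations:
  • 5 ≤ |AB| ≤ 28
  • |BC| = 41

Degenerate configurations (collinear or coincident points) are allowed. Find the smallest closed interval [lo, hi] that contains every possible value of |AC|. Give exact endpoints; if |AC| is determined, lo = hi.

|AB| ∈ [5, 28]
|BC| ∈ {41}
|AC| ∈ [13, 69]

|AC| ∈ [13, 69]  (≈ [13.0000, 69.0000])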